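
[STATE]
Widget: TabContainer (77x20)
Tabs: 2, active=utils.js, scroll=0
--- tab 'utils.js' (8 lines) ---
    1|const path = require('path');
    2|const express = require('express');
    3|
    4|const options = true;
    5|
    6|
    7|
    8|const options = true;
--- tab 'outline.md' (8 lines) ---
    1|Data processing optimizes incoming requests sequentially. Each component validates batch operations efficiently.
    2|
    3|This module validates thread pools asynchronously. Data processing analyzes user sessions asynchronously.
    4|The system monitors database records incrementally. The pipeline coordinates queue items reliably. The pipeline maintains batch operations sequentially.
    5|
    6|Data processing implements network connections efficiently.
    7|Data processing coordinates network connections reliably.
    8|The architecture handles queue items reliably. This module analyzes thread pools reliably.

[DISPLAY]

[utils.js]│ outline.md                                                       
─────────────────────────────────────────────────────────────────────────────
const path = require('path');                                                
const express = require('express');                                          
                                                                             
const options = true;                                                        
                                                                             
                                                                             
                                                                             
const options = true;                                                        
                                                                             
                                                                             
                                                                             
                                                                             
                                                                             
                                                                             
                                                                             
                                                                             
                                                                             
                                                                             


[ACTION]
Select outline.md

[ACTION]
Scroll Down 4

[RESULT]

 utils.js │[outline.md]                                                      
─────────────────────────────────────────────────────────────────────────────
                                                                             
Data processing implements network connections efficiently.                  
Data processing coordinates network connections reliably.                    
The architecture handles queue items reliably. This module analyzes thread po
                                                                             
                                                                             
                                                                             
                                                                             
                                                                             
                                                                             
                                                                             
                                                                             
                                                                             
                                                                             
                                                                             
                                                                             
                                                                             
                                                                             


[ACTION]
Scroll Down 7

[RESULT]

 utils.js │[outline.md]                                                      
─────────────────────────────────────────────────────────────────────────────
The architecture handles queue items reliably. This module analyzes thread po
                                                                             
                                                                             
                                                                             
                                                                             
                                                                             
                                                                             
                                                                             
                                                                             
                                                                             
                                                                             
                                                                             
                                                                             
                                                                             
                                                                             
                                                                             
                                                                             
                                                                             


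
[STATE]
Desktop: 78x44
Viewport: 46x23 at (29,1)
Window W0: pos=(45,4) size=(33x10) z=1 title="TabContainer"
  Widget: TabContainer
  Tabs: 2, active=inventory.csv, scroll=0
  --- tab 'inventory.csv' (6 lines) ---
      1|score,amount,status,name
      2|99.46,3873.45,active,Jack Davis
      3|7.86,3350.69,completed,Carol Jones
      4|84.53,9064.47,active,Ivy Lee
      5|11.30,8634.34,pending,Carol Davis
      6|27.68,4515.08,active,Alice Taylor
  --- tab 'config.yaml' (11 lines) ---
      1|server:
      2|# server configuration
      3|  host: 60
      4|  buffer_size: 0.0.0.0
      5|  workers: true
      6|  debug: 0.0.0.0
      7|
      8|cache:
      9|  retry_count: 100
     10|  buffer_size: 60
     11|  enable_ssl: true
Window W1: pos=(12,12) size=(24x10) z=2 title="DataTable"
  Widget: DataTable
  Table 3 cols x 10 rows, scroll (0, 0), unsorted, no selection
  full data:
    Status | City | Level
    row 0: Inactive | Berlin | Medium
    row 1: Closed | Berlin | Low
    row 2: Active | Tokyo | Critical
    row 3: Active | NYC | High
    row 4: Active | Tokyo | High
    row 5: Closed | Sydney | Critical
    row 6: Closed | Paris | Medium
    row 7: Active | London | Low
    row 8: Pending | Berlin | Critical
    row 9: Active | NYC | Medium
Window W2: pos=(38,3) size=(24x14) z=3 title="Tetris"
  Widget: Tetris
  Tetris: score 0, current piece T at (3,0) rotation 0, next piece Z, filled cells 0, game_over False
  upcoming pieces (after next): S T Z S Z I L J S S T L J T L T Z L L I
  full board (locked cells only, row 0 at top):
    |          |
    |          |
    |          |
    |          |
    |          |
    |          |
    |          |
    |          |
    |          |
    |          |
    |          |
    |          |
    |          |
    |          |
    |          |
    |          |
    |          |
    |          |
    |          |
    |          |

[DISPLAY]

                                              
                                              
         ┏━━━━━━━━━━━━━━━━━━━━━━┓             
         ┃ Tetris               ┃━━━━━━━━━━━━━
         ┠──────────────────────┨             
         ┃          │Next:      ┃─────────────
         ┃          │▓▓         ┃ config.yaml 
         ┃          │ ▓▓        ┃─────────────
         ┃          │           ┃tus,name     
         ┃          │           ┃tive,Jack Dav
         ┃          │           ┃pleted,Carol 
━━━━━━┓  ┃          │Score:     ┃tive,Ivy Lee 
      ┃  ┃          │0          ┃━━━━━━━━━━━━━
──────┨  ┃          │           ┃             
Level ┃  ┃          │           ┃             
──────┃  ┗━━━━━━━━━━━━━━━━━━━━━━┛             
Medium┃                                       
Low   ┃                                       
Critic┃                                       
High  ┃                                       
━━━━━━┛                                       
                                              
                                              


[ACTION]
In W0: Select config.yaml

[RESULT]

                                              
                                              
         ┏━━━━━━━━━━━━━━━━━━━━━━┓             
         ┃ Tetris               ┃━━━━━━━━━━━━━
         ┠──────────────────────┨             
         ┃          │Next:      ┃─────────────
         ┃          │▓▓         ┃[config.yaml]
         ┃          │ ▓▓        ┃─────────────
         ┃          │           ┃             
         ┃          │           ┃ration       
         ┃          │           ┃             
━━━━━━┓  ┃          │Score:     ┃.0.0.0       
      ┃  ┃          │0          ┃━━━━━━━━━━━━━
──────┨  ┃          │           ┃             
Level ┃  ┃          │           ┃             
──────┃  ┗━━━━━━━━━━━━━━━━━━━━━━┛             
Medium┃                                       
Low   ┃                                       
Critic┃                                       
High  ┃                                       
━━━━━━┛                                       
                                              
                                              


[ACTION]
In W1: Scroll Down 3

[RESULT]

                                              
                                              
         ┏━━━━━━━━━━━━━━━━━━━━━━┓             
         ┃ Tetris               ┃━━━━━━━━━━━━━
         ┠──────────────────────┨             
         ┃          │Next:      ┃─────────────
         ┃          │▓▓         ┃[config.yaml]
         ┃          │ ▓▓        ┃─────────────
         ┃          │           ┃             
         ┃          │           ┃ration       
         ┃          │           ┃             
━━━━━━┓  ┃          │Score:     ┃.0.0.0       
      ┃  ┃          │0          ┃━━━━━━━━━━━━━
──────┨  ┃          │           ┃             
Level ┃  ┃          │           ┃             
──────┃  ┗━━━━━━━━━━━━━━━━━━━━━━┛             
High  ┃                                       
High  ┃                                       
Critic┃                                       
Medium┃                                       
━━━━━━┛                                       
                                              
                                              


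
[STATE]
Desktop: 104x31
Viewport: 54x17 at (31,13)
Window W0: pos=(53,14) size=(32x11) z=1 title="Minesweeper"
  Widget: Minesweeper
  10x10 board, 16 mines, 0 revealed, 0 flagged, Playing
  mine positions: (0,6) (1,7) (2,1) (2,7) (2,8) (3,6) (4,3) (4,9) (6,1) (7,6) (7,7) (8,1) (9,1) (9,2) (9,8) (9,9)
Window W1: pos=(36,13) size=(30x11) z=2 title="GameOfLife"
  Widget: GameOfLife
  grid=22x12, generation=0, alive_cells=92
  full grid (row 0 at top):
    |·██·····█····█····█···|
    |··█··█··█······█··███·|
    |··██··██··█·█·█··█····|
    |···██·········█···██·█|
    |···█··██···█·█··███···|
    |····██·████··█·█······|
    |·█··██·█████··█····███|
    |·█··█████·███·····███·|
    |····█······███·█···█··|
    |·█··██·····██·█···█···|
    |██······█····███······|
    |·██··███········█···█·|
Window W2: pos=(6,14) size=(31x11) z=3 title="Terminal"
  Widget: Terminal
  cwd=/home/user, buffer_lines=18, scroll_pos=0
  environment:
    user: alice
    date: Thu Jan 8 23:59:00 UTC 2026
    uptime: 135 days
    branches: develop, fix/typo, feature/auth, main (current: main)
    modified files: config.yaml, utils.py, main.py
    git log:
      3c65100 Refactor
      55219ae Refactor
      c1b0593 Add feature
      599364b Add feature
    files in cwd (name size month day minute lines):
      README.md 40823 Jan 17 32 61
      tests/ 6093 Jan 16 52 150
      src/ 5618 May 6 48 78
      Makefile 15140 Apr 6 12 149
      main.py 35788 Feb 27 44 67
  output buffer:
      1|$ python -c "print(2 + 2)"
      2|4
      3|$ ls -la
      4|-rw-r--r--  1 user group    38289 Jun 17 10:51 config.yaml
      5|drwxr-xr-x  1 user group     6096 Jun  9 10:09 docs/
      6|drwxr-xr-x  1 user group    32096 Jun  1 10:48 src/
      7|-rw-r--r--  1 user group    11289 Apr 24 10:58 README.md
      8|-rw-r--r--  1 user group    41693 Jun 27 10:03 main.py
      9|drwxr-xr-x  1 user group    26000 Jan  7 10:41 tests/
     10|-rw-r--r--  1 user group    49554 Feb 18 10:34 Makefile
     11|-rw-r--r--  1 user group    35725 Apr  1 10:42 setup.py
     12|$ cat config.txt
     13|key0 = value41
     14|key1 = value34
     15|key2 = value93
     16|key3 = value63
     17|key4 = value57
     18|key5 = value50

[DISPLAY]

     ┏━━━━━━━━━━━━━━━━━━━━━━━━━━━━┓                   
━━━━━┓ GameOfLife                 ┃━━━━━━━━━━━━━━━━━━┓
     ┃────────────────────────────┨                  ┃
─────┨Gen: 0                      ┃──────────────────┨
)"   ┃···██·········█···██·█      ┃                  ┃
     ┃···█··██···█·█··███···      ┃                  ┃
     ┃····██·████··█·█······      ┃                  ┃
    3┃·█··██·█████··█····███      ┃                  ┃
     ┃·█··█████·███·····███·      ┃                  ┃
    3┃····█······███·█···█··      ┃                  ┃
    1┃━━━━━━━━━━━━━━━━━━━━━━━━━━━━┛                  ┃
━━━━━┛                ┗━━━━━━━━━━━━━━━━━━━━━━━━━━━━━━┛
                                                      
                                                      
                                                      
                                                      
                                                      


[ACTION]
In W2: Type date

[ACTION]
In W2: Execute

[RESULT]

     ┏━━━━━━━━━━━━━━━━━━━━━━━━━━━━┓                   
━━━━━┓ GameOfLife                 ┃━━━━━━━━━━━━━━━━━━┓
     ┃────────────────────────────┨                  ┃
─────┨Gen: 0                      ┃──────────────────┨
     ┃···██·········█···██·█      ┃                  ┃
     ┃···█··██···█·█··███···      ┃                  ┃
     ┃····██·████··█·█······      ┃                  ┃
     ┃·█··██·█████··█····███      ┃                  ┃
     ┃·█··█████·███·····███·      ┃                  ┃
026  ┃····█······███·█···█··      ┃                  ┃
     ┃━━━━━━━━━━━━━━━━━━━━━━━━━━━━┛                  ┃
━━━━━┛                ┗━━━━━━━━━━━━━━━━━━━━━━━━━━━━━━┛
                                                      
                                                      
                                                      
                                                      
                                                      


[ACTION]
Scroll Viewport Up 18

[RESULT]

                                                      
                                                      
                                                      
                                                      
                                                      
                                                      
                                                      
                                                      
                                                      
                                                      
                                                      
                                                      
                                                      
     ┏━━━━━━━━━━━━━━━━━━━━━━━━━━━━┓                   
━━━━━┓ GameOfLife                 ┃━━━━━━━━━━━━━━━━━━┓
     ┃────────────────────────────┨                  ┃
─────┨Gen: 0                      ┃──────────────────┨


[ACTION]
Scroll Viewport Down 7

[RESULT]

                                                      
                                                      
                                                      
                                                      
                                                      
                                                      
     ┏━━━━━━━━━━━━━━━━━━━━━━━━━━━━┓                   
━━━━━┓ GameOfLife                 ┃━━━━━━━━━━━━━━━━━━┓
     ┃────────────────────────────┨                  ┃
─────┨Gen: 0                      ┃──────────────────┨
     ┃···██·········█···██·█      ┃                  ┃
     ┃···█··██···█·█··███···      ┃                  ┃
     ┃····██·████··█·█······      ┃                  ┃
     ┃·█··██·█████··█····███      ┃                  ┃
     ┃·█··█████·███·····███·      ┃                  ┃
026  ┃····█······███·█···█··      ┃                  ┃
     ┃━━━━━━━━━━━━━━━━━━━━━━━━━━━━┛                  ┃


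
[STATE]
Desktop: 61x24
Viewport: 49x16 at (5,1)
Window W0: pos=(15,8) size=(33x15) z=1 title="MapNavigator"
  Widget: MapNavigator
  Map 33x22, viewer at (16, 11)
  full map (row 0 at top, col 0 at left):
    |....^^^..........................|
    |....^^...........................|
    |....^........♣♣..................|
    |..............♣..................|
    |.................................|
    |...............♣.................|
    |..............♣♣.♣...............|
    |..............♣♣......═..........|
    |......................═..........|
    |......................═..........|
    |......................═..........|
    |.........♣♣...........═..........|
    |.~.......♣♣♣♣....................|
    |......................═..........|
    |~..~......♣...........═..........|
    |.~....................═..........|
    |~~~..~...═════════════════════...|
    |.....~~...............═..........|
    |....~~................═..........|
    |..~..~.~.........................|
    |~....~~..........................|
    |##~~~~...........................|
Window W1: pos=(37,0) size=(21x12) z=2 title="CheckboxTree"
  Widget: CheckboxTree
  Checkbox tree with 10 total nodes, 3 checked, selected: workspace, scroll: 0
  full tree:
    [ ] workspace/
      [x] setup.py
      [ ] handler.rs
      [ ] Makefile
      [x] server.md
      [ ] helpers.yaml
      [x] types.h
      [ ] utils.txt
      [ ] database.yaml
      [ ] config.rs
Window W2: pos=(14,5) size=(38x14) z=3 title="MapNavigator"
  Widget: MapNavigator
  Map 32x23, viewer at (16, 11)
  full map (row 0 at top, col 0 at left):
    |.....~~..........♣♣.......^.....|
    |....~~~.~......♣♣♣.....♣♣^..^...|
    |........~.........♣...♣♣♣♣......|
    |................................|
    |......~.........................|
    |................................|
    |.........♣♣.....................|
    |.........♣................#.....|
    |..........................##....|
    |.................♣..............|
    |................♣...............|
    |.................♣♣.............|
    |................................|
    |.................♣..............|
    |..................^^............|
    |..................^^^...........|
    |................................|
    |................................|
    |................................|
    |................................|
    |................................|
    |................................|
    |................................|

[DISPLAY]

                                ┃ CheckboxTree   
                                ┠────────────────
                                ┃>[-] workspace/ 
                                ┃   [x] setup.py 
         ┏━━━━━━━━━━━━━━━━━━━━━━━━━━━━━━━━━━━━┓.r
         ┃ MapNavigator                       ┃e 
         ┠────────────────────────────────────┨md
         ┃  .........♣♣.....................  ┃.y
         ┃  .........♣................#.....  ┃  
         ┃  ..........................##....  ┃xt
         ┃  .................♣..............  ┃━━
         ┃  ................♣...............  ┃  
         ┃  ................@♣♣.............  ┃  
         ┃  ................................  ┃  
         ┃  .................♣..............  ┃  
         ┃  ..................^^............  ┃  


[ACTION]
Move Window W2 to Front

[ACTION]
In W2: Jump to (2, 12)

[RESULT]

                                ┃ CheckboxTree   
                                ┠────────────────
                                ┃>[-] workspace/ 
                                ┃   [x] setup.py 
         ┏━━━━━━━━━━━━━━━━━━━━━━━━━━━━━━━━━━━━┓.r
         ┃ MapNavigator                       ┃e 
         ┠────────────────────────────────────┨md
         ┃                .........♣..........┃.y
         ┃                ....................┃  
         ┃                .................♣..┃xt
         ┃                ................♣...┃━━
         ┃                .................♣♣.┃  
         ┃                ..@.................┃  
         ┃                .................♣..┃  
         ┃                ..................^^┃  
         ┃                ..................^^┃  


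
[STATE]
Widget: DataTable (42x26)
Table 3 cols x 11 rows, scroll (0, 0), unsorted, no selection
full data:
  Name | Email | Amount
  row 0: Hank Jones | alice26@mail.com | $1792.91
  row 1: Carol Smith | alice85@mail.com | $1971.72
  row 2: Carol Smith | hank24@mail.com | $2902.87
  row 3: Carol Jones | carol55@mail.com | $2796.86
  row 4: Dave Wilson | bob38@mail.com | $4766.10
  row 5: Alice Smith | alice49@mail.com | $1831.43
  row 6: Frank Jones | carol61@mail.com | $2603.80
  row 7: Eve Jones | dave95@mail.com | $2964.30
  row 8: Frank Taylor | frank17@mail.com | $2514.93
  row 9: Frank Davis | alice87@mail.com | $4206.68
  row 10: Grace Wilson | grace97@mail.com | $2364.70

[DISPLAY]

Name        │Email           │Amount      
────────────┼────────────────┼────────    
Hank Jones  │alice26@mail.com│$1792.91    
Carol Smith │alice85@mail.com│$1971.72    
Carol Smith │hank24@mail.com │$2902.87    
Carol Jones │carol55@mail.com│$2796.86    
Dave Wilson │bob38@mail.com  │$4766.10    
Alice Smith │alice49@mail.com│$1831.43    
Frank Jones │carol61@mail.com│$2603.80    
Eve Jones   │dave95@mail.com │$2964.30    
Frank Taylor│frank17@mail.com│$2514.93    
Frank Davis │alice87@mail.com│$4206.68    
Grace Wilson│grace97@mail.com│$2364.70    
                                          
                                          
                                          
                                          
                                          
                                          
                                          
                                          
                                          
                                          
                                          
                                          
                                          


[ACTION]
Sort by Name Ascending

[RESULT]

Name       ▲│Email           │Amount      
────────────┼────────────────┼────────    
Alice Smith │alice49@mail.com│$1831.43    
Carol Jones │carol55@mail.com│$2796.86    
Carol Smith │alice85@mail.com│$1971.72    
Carol Smith │hank24@mail.com │$2902.87    
Dave Wilson │bob38@mail.com  │$4766.10    
Eve Jones   │dave95@mail.com │$2964.30    
Frank Davis │alice87@mail.com│$4206.68    
Frank Jones │carol61@mail.com│$2603.80    
Frank Taylor│frank17@mail.com│$2514.93    
Grace Wilson│grace97@mail.com│$2364.70    
Hank Jones  │alice26@mail.com│$1792.91    
                                          
                                          
                                          
                                          
                                          
                                          
                                          
                                          
                                          
                                          
                                          
                                          
                                          


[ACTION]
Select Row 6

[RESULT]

Name       ▲│Email           │Amount      
────────────┼────────────────┼────────    
Alice Smith │alice49@mail.com│$1831.43    
Carol Jones │carol55@mail.com│$2796.86    
Carol Smith │alice85@mail.com│$1971.72    
Carol Smith │hank24@mail.com │$2902.87    
Dave Wilson │bob38@mail.com  │$4766.10    
Eve Jones   │dave95@mail.com │$2964.30    
>rank Davis │alice87@mail.com│$4206.68    
Frank Jones │carol61@mail.com│$2603.80    
Frank Taylor│frank17@mail.com│$2514.93    
Grace Wilson│grace97@mail.com│$2364.70    
Hank Jones  │alice26@mail.com│$1792.91    
                                          
                                          
                                          
                                          
                                          
                                          
                                          
                                          
                                          
                                          
                                          
                                          
                                          


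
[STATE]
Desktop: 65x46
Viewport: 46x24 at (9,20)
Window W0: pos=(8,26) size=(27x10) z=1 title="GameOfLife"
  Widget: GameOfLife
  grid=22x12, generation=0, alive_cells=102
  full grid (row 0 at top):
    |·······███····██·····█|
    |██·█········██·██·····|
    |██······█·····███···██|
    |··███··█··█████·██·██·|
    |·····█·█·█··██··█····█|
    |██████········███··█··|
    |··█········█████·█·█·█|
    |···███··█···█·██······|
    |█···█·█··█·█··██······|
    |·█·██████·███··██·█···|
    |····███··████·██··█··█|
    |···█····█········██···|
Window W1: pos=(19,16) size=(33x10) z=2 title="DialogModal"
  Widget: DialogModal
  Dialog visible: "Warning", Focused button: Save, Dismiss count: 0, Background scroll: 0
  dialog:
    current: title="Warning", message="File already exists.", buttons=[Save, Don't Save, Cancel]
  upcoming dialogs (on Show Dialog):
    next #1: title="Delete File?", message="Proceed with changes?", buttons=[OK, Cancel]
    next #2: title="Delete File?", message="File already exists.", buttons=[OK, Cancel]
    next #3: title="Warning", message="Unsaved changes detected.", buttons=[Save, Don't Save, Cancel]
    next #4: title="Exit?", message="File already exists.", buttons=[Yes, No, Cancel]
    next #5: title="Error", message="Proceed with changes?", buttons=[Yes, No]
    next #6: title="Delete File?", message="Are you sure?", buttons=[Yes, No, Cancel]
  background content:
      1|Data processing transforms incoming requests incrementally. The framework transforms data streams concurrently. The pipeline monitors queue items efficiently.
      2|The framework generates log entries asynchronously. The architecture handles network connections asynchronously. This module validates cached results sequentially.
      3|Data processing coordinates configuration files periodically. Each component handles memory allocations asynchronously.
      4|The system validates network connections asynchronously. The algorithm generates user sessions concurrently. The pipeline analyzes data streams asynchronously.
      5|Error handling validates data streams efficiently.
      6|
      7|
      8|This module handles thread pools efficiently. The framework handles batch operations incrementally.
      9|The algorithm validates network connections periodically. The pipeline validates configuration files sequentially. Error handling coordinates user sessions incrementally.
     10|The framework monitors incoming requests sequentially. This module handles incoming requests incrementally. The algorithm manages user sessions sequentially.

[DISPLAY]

          ┃Th│         Warning         │nt┃   
          ┃Da│   File already exists.  │on┃   
          ┃Th│[Save]  Don't Save   Canc│co┃   
          ┃Er└─────────────────────────┘ s┃   
          ┃                               ┃   
          ┗━━━━━━━━━━━━━━━━━━━━━━━━━━━━━━━┛   
━━━━━━━━━━━━━━━━━━━━━━━━━┓                    
 GameOfLife              ┃                    
─────────────────────────┨                    
Gen: 0                   ┃                    
··███··█··█████·██·██·   ┃                    
·····█·█·█··██··█····█   ┃                    
██████········███··█··   ┃                    
··█········█████·█·█·█   ┃                    
···███··█···█·██······   ┃                    
━━━━━━━━━━━━━━━━━━━━━━━━━┛                    
                                              
                                              
                                              
                                              
                                              
                                              
                                              
                                              


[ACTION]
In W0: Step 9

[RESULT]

          ┃Th│         Warning         │nt┃   
          ┃Da│   File already exists.  │on┃   
          ┃Th│[Save]  Don't Save   Canc│co┃   
          ┃Er└─────────────────────────┘ s┃   
          ┃                               ┃   
          ┗━━━━━━━━━━━━━━━━━━━━━━━━━━━━━━━┛   
━━━━━━━━━━━━━━━━━━━━━━━━━┓                    
 GameOfLife              ┃                    
─────────────────────────┨                    
Gen: 9                   ┃                    
██··█·················   ┃                    
█··██·······█·········   ┃                    
█·█·█······██·········   ┃                    
··█········██·········   ┃                    
··█·██················   ┃                    
━━━━━━━━━━━━━━━━━━━━━━━━━┛                    
                                              
                                              
                                              
                                              
                                              
                                              
                                              
                                              


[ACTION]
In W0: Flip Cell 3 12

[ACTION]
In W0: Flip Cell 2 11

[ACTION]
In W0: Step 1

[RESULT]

          ┃Th│         Warning         │nt┃   
          ┃Da│   File already exists.  │on┃   
          ┃Th│[Save]  Don't Save   Canc│co┃   
          ┃Er└─────────────────────────┘ s┃   
          ┃                               ┃   
          ┗━━━━━━━━━━━━━━━━━━━━━━━━━━━━━━━┛   
━━━━━━━━━━━━━━━━━━━━━━━━━┓                    
 GameOfLife              ┃                    
─────────────────────────┨                    
Gen: 10                  ┃                    
██·██······██·········   ┃                    
█·█·██······██········   ┃                    
··█·█········█········   ┃                    
··█·██·····██·········   ┃                    
·██·██················   ┃                    
━━━━━━━━━━━━━━━━━━━━━━━━━┛                    
                                              
                                              
                                              
                                              
                                              
                                              
                                              
                                              


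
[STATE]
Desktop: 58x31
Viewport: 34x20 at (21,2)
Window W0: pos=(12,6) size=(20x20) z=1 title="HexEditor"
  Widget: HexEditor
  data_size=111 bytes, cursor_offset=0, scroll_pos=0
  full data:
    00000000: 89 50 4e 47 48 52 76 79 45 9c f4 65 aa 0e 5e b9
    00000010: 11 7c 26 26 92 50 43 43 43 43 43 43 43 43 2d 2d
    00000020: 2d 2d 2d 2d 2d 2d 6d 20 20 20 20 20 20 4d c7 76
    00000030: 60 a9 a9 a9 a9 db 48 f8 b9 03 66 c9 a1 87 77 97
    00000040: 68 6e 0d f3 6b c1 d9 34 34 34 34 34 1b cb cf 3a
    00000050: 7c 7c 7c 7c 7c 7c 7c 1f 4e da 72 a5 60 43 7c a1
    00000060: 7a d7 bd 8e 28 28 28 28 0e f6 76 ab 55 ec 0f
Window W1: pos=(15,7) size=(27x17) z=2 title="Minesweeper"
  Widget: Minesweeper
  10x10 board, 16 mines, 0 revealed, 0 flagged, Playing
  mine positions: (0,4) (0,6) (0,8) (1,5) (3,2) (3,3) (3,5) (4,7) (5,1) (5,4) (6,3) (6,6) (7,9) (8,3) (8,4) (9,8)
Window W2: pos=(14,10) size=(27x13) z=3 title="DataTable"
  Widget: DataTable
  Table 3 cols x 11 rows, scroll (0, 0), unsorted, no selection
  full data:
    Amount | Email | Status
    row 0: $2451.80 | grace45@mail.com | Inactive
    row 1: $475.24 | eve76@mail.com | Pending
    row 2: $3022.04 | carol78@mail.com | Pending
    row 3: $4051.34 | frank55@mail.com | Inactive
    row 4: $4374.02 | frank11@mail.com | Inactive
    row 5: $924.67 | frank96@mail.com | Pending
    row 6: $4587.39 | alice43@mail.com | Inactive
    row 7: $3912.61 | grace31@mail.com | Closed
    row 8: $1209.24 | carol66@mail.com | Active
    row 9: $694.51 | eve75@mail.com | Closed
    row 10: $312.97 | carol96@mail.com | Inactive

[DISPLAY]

                                  
                                  
                                  
                                  
━━━━━━━━━━┓                       
━━━━━━━━━━━━━━━━━━━━┓             
sweeper             ┃             
────────────────────┨             
━━━━━━━━━━━━━━━━━━━┓┃             
able               ┃┃             
───────────────────┨┃             
  │Email           ┃┃             
──┼────────────────┃┃             
80│grace45@mail.com┃┃             
4 │eve76@mail.com  ┃┃             
04│carol78@mail.com┃┃             
34│frank55@mail.com┃┃             
02│frank11@mail.com┃┃             
7 │frank96@mail.com┃┃             
39│alice43@mail.com┃┃             


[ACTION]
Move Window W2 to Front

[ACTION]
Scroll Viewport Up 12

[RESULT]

                                  
                                  
                                  
                                  
                                  
                                  
━━━━━━━━━━┓                       
━━━━━━━━━━━━━━━━━━━━┓             
sweeper             ┃             
────────────────────┨             
━━━━━━━━━━━━━━━━━━━┓┃             
able               ┃┃             
───────────────────┨┃             
  │Email           ┃┃             
──┼────────────────┃┃             
80│grace45@mail.com┃┃             
4 │eve76@mail.com  ┃┃             
04│carol78@mail.com┃┃             
34│frank55@mail.com┃┃             
02│frank11@mail.com┃┃             


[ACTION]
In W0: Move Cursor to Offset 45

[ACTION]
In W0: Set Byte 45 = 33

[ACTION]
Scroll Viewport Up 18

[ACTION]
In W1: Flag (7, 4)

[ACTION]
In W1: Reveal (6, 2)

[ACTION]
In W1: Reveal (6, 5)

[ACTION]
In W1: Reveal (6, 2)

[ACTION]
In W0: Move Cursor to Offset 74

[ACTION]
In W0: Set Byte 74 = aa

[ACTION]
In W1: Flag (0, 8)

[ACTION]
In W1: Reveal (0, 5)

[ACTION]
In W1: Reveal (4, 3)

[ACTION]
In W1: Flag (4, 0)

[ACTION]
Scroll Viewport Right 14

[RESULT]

                                  
                                  
                                  
                                  
                                  
                                  
━━━━━━━┓                          
━━━━━━━━━━━━━━━━━┓                
eper             ┃                
─────────────────┨                
━━━━━━━━━━━━━━━━┓┃                
e               ┃┃                
────────────────┨┃                
Email           ┃┃                
────────────────┃┃                
grace45@mail.com┃┃                
eve76@mail.com  ┃┃                
carol78@mail.com┃┃                
frank55@mail.com┃┃                
frank11@mail.com┃┃                
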